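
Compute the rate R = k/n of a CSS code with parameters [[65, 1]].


Code rate R = k/n
= 1/65
= 0.0154

0.0154


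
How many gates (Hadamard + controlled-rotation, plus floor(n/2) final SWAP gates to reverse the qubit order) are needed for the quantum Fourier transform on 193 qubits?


Hadamard gates: 193
Controlled rotations: n*(n-1)/2 = 193*192/2 = 18528
SWAP gates: floor(n/2) = floor(193/2) = 96
Total = 193 + 18528 + 96
= 18817

18817


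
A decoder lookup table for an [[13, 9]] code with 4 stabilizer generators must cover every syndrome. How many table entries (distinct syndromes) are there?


Each stabilizer generator gives a binary (+1 or -1) measurement outcome.
With 4 independent generators:
Total syndromes = 2^4
= 16

16


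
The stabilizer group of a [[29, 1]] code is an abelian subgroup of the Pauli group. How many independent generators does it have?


For an [[n,k]] stabilizer code:
Number of stabilizer generators = n - k
= 29 - 1
= 28

28


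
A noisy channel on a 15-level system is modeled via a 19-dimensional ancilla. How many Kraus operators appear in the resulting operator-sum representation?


Tracing out the environment in an orthonormal basis {|i>_E} gives Kraus operators K_i = <i|_E U |0>_E.
Number of Kraus operators = dim(H_env) = d_env
= 19

19


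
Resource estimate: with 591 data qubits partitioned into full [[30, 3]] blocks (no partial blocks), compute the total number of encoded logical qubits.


Each code block uses 30 physical qubits for 3 logical qubit(s).
Number of complete blocks = floor(591 / 30) = 19
Logical qubits = 19 * 3
= 57

57


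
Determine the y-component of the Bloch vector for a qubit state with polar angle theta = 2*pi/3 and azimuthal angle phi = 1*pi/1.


theta = 2.0944, phi = 3.1416
r_y = sin(theta)*sin(phi) = 0.8660 * 0.0000
r_y = 0.0000

0.0000


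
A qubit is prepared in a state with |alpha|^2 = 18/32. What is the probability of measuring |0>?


|alpha|^2 = 18/32 = 0.5625
|beta|^2 = 1 - 18/32 = 14/32 = 0.4375
P(|0>) = |alpha|^2 = 0.5625

0.5625


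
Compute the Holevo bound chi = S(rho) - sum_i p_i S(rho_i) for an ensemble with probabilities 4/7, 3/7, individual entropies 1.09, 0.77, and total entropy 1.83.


chi = S(rho) - sum_i p_i * S(rho_i)
Weighted entropy = 4/7 * 1.09 + 3/7 * 0.77
= 0.9529
chi = 1.83 - 0.9529
= 0.8771

0.8771


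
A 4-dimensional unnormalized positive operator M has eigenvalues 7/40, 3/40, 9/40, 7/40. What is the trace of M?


tr(M) = sum of eigenvalues
= 7/40 + 3/40 + 9/40 + 7/40
= 26/40
= 0.6500

0.6500


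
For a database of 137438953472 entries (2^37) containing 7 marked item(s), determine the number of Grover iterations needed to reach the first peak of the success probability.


After j Grover iterations the success probability is P(j) = sin^2((2j+1)*theta), where sin(theta) = sqrt(k/N).
N = 2^37 = 137438953472, k = 7
sin(theta) = sqrt(k/N) = 7.136645101e-06
theta = arcsin(sqrt(k/N)) = 7.136645101e-06 rad
P(j) reaches its first maximum when (2j+1)*theta is as close as possible to pi/2, i.e. j = round(pi/(4*theta) - 1/2).
pi/(4*theta) - 1/2 = 110050.9531
(For comparison, the common estimate pi/4 * sqrt(N/k) = 110051.4531; the exact maximiser is used here.)
Optimal iterations = 110051

110051


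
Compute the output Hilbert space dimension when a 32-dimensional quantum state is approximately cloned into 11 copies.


Output space = H^(tensor 11) where dim(H) = 32
dim = 32^11
= 1024 (after 2 factors)
= 32768 (after 3 factors)
= 1048576 (after 4 factors)
= 33554432 (after 5 factors)
= 1073741824 (after 6 factors)
= 34359738368 (after 7 factors)
= 1099511627776 (after 8 factors)
= 35184372088832 (after 9 factors)
= 1125899906842624 (after 10 factors)
= 36028797018963968 (after 11 factors)
= 36028797018963968

36028797018963968


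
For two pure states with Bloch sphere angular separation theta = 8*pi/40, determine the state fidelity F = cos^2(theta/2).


For states separated by angle theta on Bloch sphere:
F = cos^2(theta/2)
theta = 8*pi/40 = 0.6283
theta/2 = 0.3142
cos(theta/2) = 0.9511
F = 0.9045

0.9045


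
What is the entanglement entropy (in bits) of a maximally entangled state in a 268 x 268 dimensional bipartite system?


For a maximally entangled state in d x d:
S = log2(d) = log2(268)
= 8.0661

8.0661


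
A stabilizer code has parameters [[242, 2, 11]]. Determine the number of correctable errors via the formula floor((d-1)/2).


Code parameters: [[242, 2, 11]], distance d = 11.
Number of correctable errors = floor((d-1)/2)
= floor((11 - 1)/2)
= floor(10/2)
= 5

5


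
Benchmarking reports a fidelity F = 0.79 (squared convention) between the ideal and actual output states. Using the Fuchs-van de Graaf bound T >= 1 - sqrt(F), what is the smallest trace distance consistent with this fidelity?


Fuchs-van de Graaf (squared-fidelity convention): 1 - sqrt(F) <= T <= sqrt(1 - F).
Lower bound: T >= 1 - sqrt(F)
sqrt(F) = sqrt(0.79) = 0.8888
T >= 1 - 0.8888
T >= 0.1112

0.1112


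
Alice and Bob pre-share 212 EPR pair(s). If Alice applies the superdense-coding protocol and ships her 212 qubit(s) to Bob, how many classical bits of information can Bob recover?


Superdense coding allows 2 classical bits per shared entangled pair.
212 pair(s) -> 2 * 212 = 424 classical bits

424


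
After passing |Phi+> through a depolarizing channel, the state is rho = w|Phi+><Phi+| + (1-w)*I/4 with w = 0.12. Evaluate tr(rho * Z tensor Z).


|Phi+> = (|00> + |11>)/sqrt(2)
For the pure Bell state, <Z_A Z_B> = +1 (Bell-state Pauli correlator).
The maximally-mixed part I/4 has tr(I/4 * P tensor P) = 0 for any traceless Pauli P.
So <Z_A Z_B>_rho = w * (+1) + (1 - w) * 0
= 0.12 * (+1)
= 0.1200

0.1200


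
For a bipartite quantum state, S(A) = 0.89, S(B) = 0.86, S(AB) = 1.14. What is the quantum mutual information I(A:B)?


I(A:B) = S(A) + S(B) - S(AB)
= 0.89 + 0.86 - 1.14
= 0.6100

0.6100


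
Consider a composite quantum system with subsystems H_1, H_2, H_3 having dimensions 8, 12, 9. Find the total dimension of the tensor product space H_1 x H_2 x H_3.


dim(H_1 x H_2 x H_3) = 8 * 12 * 9
= 96 * 9
= 864

864


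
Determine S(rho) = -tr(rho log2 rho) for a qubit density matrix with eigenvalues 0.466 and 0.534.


S = -p*log2(p) - (1-p)*log2(1-p)
p = 0.4660, 1-p = 0.5340
= -0.4660 * log2(0.4660) - 0.5340 * log2(0.5340)
= -(-0.5133) - (-0.4833)
= 0.9967

0.9967


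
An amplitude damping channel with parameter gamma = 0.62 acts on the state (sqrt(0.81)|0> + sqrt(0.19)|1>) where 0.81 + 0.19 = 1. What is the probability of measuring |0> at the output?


For amplitude damping with parameter gamma on state sqrt(a)|0> + sqrt(b)|1>:
alpha^2 = 0.81, beta^2 = 0.19
P(|0>) = alpha^2 + gamma * beta^2
= 0.81 + 0.62 * 0.19
= 0.81 + 0.1178
= 0.9278

0.9278


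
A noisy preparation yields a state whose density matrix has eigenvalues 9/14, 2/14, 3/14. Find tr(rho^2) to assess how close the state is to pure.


tr(rho^2) = sum of eigenvalues squared
= (9/14)^2 + (2/14)^2 + (3/14)^2
= (81 + 4 + 9) / 196
= 94/196
= 0.4796

0.4796


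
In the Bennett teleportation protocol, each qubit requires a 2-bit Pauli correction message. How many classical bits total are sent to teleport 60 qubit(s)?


Quantum teleportation requires 2 classical bits per qubit teleported.
60 qubit(s) -> 2 * 60 = 120 classical bits

120


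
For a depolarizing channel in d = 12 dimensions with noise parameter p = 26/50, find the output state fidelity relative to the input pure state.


F = (1-p) + p/d
= (1 - 0.5200) + 0.5200/12
= 0.4800 + 0.0433
= 0.5233

0.5233


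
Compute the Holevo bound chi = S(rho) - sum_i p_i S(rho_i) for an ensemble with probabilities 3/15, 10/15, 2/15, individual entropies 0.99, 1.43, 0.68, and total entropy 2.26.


chi = S(rho) - sum_i p_i * S(rho_i)
Weighted entropy = 3/15 * 0.99 + 10/15 * 1.43 + 2/15 * 0.68
= 1.2420
chi = 2.26 - 1.2420
= 1.0180

1.0180


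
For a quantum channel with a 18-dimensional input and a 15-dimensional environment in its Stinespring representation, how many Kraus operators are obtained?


Tracing out the environment in an orthonormal basis {|i>_E} gives Kraus operators K_i = <i|_E U |0>_E.
Number of Kraus operators = dim(H_env) = d_env
= 15

15


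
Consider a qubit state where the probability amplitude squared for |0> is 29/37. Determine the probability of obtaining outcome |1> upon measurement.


|alpha|^2 = 29/37 = 0.7838
|beta|^2 = 1 - 29/37 = 8/37 = 0.2162
P(|1>) = |beta|^2 = 0.2162

0.2162


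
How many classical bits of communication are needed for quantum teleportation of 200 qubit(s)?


Quantum teleportation requires 2 classical bits per qubit teleported.
200 qubit(s) -> 2 * 200 = 400 classical bits

400


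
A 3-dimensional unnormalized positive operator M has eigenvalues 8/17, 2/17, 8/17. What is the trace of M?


tr(M) = sum of eigenvalues
= 8/17 + 2/17 + 8/17
= 18/17
= 1.0588

1.0588


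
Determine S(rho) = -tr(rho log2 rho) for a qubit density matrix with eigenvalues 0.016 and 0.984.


S = -p*log2(p) - (1-p)*log2(1-p)
p = 0.0160, 1-p = 0.9840
= -0.0160 * log2(0.0160) - 0.9840 * log2(0.9840)
= -(-0.0955) - (-0.0229)
= 0.1184

0.1184


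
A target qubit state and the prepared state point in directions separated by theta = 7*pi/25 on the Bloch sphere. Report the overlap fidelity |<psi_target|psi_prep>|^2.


For states separated by angle theta on Bloch sphere:
F = cos^2(theta/2)
theta = 7*pi/25 = 0.8796
theta/2 = 0.4398
cos(theta/2) = 0.9048
F = 0.8187

0.8187


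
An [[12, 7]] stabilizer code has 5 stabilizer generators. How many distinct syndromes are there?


Each stabilizer generator gives a binary (+1 or -1) measurement outcome.
With 5 independent generators:
Total syndromes = 2^5
= 32

32


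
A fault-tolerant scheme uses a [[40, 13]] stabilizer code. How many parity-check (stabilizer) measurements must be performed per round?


For an [[n,k]] stabilizer code:
Number of stabilizer generators = n - k
= 40 - 13
= 27

27


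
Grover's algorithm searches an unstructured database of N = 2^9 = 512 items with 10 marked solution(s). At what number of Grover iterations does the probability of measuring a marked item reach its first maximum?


After j Grover iterations the success probability is P(j) = sin^2((2j+1)*theta), where sin(theta) = sqrt(k/N).
N = 2^9 = 512, k = 10
sin(theta) = sqrt(k/N) = 0.1397542486
theta = arcsin(sqrt(k/N)) = 0.1402132233 rad
P(j) reaches its first maximum when (2j+1)*theta is as close as possible to pi/2, i.e. j = round(pi/(4*theta) - 1/2).
pi/(4*theta) - 1/2 = 5.1015
(For comparison, the common estimate pi/4 * sqrt(N/k) = 5.6199; the exact maximiser is used here.)
Optimal iterations = 5

5


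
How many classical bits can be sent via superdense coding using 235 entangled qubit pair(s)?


Superdense coding allows 2 classical bits per shared entangled pair.
235 pair(s) -> 2 * 235 = 470 classical bits

470


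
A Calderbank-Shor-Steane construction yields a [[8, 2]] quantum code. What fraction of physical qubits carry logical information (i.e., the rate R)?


Code rate R = k/n
= 2/8
= 0.2500

0.2500


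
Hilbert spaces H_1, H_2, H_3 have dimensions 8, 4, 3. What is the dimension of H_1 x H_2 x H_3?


dim(H_1 x H_2 x H_3) = 8 * 4 * 3
= 32 * 3
= 96

96


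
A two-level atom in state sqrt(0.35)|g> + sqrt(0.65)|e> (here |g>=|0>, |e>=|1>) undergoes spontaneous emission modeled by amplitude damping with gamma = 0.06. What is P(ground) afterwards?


For amplitude damping with parameter gamma on state sqrt(a)|0> + sqrt(b)|1>:
alpha^2 = 0.35, beta^2 = 0.65
P(|0>) = alpha^2 + gamma * beta^2
= 0.35 + 0.06 * 0.65
= 0.35 + 0.0390
= 0.3890

0.3890


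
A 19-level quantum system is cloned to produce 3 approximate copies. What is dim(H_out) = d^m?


Output space = H^(tensor 3) where dim(H) = 19
dim = 19^3
= 361 (after 2 factors)
= 6859 (after 3 factors)
= 6859

6859


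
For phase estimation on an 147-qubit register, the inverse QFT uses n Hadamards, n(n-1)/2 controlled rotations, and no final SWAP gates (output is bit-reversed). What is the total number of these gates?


Hadamard gates: 147
Controlled rotations: n*(n-1)/2 = 147*146/2 = 10731
SWAP gates: 0 (omitted)
Total = 147 + 10731
= 10878

10878


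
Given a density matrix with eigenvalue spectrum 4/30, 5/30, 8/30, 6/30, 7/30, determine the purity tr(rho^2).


tr(rho^2) = sum of eigenvalues squared
= (4/30)^2 + (5/30)^2 + (8/30)^2 + (6/30)^2 + (7/30)^2
= (16 + 25 + 64 + 36 + 49) / 900
= 190/900
= 0.2111

0.2111


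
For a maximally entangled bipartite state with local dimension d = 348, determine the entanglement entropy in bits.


For a maximally entangled state in d x d:
S = log2(d) = log2(348)
= 8.4429

8.4429


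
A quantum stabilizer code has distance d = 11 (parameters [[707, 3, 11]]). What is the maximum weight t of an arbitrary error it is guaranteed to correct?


Code parameters: [[707, 3, 11]], distance d = 11.
Number of correctable errors = floor((d-1)/2)
= floor((11 - 1)/2)
= floor(10/2)
= 5

5


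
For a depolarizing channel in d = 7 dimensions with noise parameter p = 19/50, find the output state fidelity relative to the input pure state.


F = (1-p) + p/d
= (1 - 0.3800) + 0.3800/7
= 0.6200 + 0.0543
= 0.6743

0.6743


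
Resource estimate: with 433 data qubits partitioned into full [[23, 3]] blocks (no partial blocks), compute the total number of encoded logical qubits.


Each code block uses 23 physical qubits for 3 logical qubit(s).
Number of complete blocks = floor(433 / 23) = 18
Logical qubits = 18 * 3
= 54

54


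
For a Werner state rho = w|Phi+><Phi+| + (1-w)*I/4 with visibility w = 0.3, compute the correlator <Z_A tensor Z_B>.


|Phi+> = (|00> + |11>)/sqrt(2)
For the pure Bell state, <Z_A Z_B> = +1 (Bell-state Pauli correlator).
The maximally-mixed part I/4 has tr(I/4 * P tensor P) = 0 for any traceless Pauli P.
So <Z_A Z_B>_rho = w * (+1) + (1 - w) * 0
= 0.3 * (+1)
= 0.3000

0.3000


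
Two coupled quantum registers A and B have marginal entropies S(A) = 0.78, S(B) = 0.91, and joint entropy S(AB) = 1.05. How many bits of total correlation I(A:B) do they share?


I(A:B) = S(A) + S(B) - S(AB)
= 0.78 + 0.91 - 1.05
= 0.6400

0.6400


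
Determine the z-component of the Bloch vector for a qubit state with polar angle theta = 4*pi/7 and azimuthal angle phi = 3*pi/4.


theta = 1.7952, phi = 2.3562
r_z = cos(theta) = -0.2225

-0.2225


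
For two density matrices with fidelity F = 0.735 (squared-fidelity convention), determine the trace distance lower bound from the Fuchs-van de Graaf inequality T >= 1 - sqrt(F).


Fuchs-van de Graaf (squared-fidelity convention): 1 - sqrt(F) <= T <= sqrt(1 - F).
Lower bound: T >= 1 - sqrt(F)
sqrt(F) = sqrt(0.735) = 0.8573
T >= 1 - 0.8573
T >= 0.1427

0.1427


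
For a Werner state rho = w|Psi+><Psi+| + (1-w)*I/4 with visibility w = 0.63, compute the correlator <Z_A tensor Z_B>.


|Psi+> = (|01> + |10>)/sqrt(2)
For the pure Bell state, <Z_A Z_B> = -1 (Bell-state Pauli correlator).
The maximally-mixed part I/4 has tr(I/4 * P tensor P) = 0 for any traceless Pauli P.
So <Z_A Z_B>_rho = w * (-1) + (1 - w) * 0
= 0.63 * (-1)
= -0.6300

-0.6300


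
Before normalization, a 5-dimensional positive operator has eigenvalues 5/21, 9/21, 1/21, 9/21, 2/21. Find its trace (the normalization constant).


tr(M) = sum of eigenvalues
= 5/21 + 9/21 + 1/21 + 9/21 + 2/21
= 26/21
= 1.2381

1.2381


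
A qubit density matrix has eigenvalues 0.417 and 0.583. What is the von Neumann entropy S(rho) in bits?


S = -p*log2(p) - (1-p)*log2(1-p)
p = 0.4170, 1-p = 0.5830
= -0.4170 * log2(0.4170) - 0.5830 * log2(0.5830)
= -(-0.5262) - (-0.4538)
= 0.9800

0.9800


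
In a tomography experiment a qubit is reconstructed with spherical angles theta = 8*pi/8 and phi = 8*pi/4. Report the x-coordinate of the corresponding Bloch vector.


theta = 3.1416, phi = 6.2832
r_x = sin(theta)*cos(phi) = 0.0000 * 1.0000
r_x = 0.0000

0.0000


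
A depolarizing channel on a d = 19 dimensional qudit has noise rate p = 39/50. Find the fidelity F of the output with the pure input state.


F = (1-p) + p/d
= (1 - 0.7800) + 0.7800/19
= 0.2200 + 0.0411
= 0.2611

0.2611


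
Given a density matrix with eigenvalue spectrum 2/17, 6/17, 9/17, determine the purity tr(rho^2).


tr(rho^2) = sum of eigenvalues squared
= (2/17)^2 + (6/17)^2 + (9/17)^2
= (4 + 36 + 81) / 289
= 121/289
= 0.4187

0.4187


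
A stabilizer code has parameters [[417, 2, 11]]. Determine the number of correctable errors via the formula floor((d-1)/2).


Code parameters: [[417, 2, 11]], distance d = 11.
Number of correctable errors = floor((d-1)/2)
= floor((11 - 1)/2)
= floor(10/2)
= 5

5


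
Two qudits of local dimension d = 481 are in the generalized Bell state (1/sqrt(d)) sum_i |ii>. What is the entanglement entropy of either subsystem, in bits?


For a maximally entangled state in d x d:
S = log2(d) = log2(481)
= 8.9099

8.9099


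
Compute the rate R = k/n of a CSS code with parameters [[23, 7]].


Code rate R = k/n
= 7/23
= 0.3043

0.3043


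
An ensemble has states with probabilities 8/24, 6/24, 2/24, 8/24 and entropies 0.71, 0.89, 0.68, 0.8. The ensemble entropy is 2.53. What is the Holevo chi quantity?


chi = S(rho) - sum_i p_i * S(rho_i)
Weighted entropy = 8/24 * 0.71 + 6/24 * 0.89 + 2/24 * 0.68 + 8/24 * 0.8
= 0.7825
chi = 2.53 - 0.7825
= 1.7475

1.7475


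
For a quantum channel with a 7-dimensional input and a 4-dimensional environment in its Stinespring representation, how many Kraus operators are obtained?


Tracing out the environment in an orthonormal basis {|i>_E} gives Kraus operators K_i = <i|_E U |0>_E.
Number of Kraus operators = dim(H_env) = d_env
= 4

4


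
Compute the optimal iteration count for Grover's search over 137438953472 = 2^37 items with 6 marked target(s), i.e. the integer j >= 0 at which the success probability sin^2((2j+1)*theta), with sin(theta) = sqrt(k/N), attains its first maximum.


After j Grover iterations the success probability is P(j) = sin^2((2j+1)*theta), where sin(theta) = sqrt(k/N).
N = 2^37 = 137438953472, k = 6
sin(theta) = sqrt(k/N) = 6.60724948e-06
theta = arcsin(sqrt(k/N)) = 6.60724948e-06 rad
P(j) reaches its first maximum when (2j+1)*theta is as close as possible to pi/2, i.e. j = round(pi/(4*theta) - 1/2).
pi/(4*theta) - 1/2 = 118868.6551
(For comparison, the common estimate pi/4 * sqrt(N/k) = 118869.1551; the exact maximiser is used here.)
Optimal iterations = 118869

118869


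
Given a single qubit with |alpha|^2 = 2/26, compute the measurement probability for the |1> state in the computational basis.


|alpha|^2 = 2/26 = 0.0769
|beta|^2 = 1 - 2/26 = 24/26 = 0.9231
P(|1>) = |beta|^2 = 0.9231

0.9231


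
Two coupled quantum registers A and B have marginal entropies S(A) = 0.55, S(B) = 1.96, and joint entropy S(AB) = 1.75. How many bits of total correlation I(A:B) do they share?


I(A:B) = S(A) + S(B) - S(AB)
= 0.55 + 1.96 - 1.75
= 0.7600

0.7600


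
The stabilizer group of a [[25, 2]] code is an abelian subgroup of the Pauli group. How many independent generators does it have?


For an [[n,k]] stabilizer code:
Number of stabilizer generators = n - k
= 25 - 2
= 23

23


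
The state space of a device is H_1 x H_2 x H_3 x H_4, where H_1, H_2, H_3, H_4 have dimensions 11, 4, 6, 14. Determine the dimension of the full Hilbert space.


dim(H_1 x H_2 x H_3 x H_4) = 11 * 4 * 6 * 14
= 44 * 6 * 14
= 264 * 14
= 3696

3696


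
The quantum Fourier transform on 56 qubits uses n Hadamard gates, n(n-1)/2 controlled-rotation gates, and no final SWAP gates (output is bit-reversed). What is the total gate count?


Hadamard gates: 56
Controlled rotations: n*(n-1)/2 = 56*55/2 = 1540
SWAP gates: 0 (omitted)
Total = 56 + 1540
= 1596

1596


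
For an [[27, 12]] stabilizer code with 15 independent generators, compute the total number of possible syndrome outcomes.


Each stabilizer generator gives a binary (+1 or -1) measurement outcome.
With 15 independent generators:
Total syndromes = 2^15
= 32768

32768


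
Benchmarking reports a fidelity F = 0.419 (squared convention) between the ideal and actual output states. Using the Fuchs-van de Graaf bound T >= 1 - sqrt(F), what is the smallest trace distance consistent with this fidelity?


Fuchs-van de Graaf (squared-fidelity convention): 1 - sqrt(F) <= T <= sqrt(1 - F).
Lower bound: T >= 1 - sqrt(F)
sqrt(F) = sqrt(0.419) = 0.6473
T >= 1 - 0.6473
T >= 0.3527

0.3527


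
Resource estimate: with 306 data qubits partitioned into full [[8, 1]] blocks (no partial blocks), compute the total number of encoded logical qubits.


Each code block uses 8 physical qubits for 1 logical qubit(s).
Number of complete blocks = floor(306 / 8) = 38
Logical qubits = 38 * 1
= 38

38


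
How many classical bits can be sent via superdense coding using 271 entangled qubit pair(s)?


Superdense coding allows 2 classical bits per shared entangled pair.
271 pair(s) -> 2 * 271 = 542 classical bits

542


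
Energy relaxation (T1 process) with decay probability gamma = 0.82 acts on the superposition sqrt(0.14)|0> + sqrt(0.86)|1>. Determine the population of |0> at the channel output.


For amplitude damping with parameter gamma on state sqrt(a)|0> + sqrt(b)|1>:
alpha^2 = 0.14, beta^2 = 0.86
P(|0>) = alpha^2 + gamma * beta^2
= 0.14 + 0.82 * 0.86
= 0.14 + 0.7052
= 0.8452

0.8452


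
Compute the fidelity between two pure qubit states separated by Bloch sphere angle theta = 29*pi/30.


For states separated by angle theta on Bloch sphere:
F = cos^2(theta/2)
theta = 29*pi/30 = 3.0369
theta/2 = 1.5184
cos(theta/2) = 0.0523
F = 0.0027

0.0027


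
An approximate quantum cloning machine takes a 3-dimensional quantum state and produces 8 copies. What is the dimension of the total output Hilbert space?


Output space = H^(tensor 8) where dim(H) = 3
dim = 3^8
= 9 (after 2 factors)
= 27 (after 3 factors)
= 81 (after 4 factors)
= 243 (after 5 factors)
= 729 (after 6 factors)
= 2187 (after 7 factors)
= 6561 (after 8 factors)
= 6561

6561


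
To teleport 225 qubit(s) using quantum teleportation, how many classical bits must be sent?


Quantum teleportation requires 2 classical bits per qubit teleported.
225 qubit(s) -> 2 * 225 = 450 classical bits

450


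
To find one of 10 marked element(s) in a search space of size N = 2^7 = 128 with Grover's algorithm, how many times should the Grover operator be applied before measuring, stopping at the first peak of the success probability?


After j Grover iterations the success probability is P(j) = sin^2((2j+1)*theta), where sin(theta) = sqrt(k/N).
N = 2^7 = 128, k = 10
sin(theta) = sqrt(k/N) = 0.2795084972
theta = arcsin(sqrt(k/N)) = 0.2832821653 rad
P(j) reaches its first maximum when (2j+1)*theta is as close as possible to pi/2, i.e. j = round(pi/(4*theta) - 1/2).
pi/(4*theta) - 1/2 = 2.2725
(For comparison, the common estimate pi/4 * sqrt(N/k) = 2.8099; the exact maximiser is used here.)
Optimal iterations = 2

2


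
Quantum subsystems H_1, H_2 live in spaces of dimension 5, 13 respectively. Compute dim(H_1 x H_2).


dim(H_1 x H_2) = 5 * 13
= 65

65


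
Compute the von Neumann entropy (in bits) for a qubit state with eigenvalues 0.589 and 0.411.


S = -p*log2(p) - (1-p)*log2(1-p)
p = 0.5890, 1-p = 0.4110
= -0.5890 * log2(0.5890) - 0.4110 * log2(0.4110)
= -(-0.4498) - (-0.5272)
= 0.9770

0.9770


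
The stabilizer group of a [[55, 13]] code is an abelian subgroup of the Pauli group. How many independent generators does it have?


For an [[n,k]] stabilizer code:
Number of stabilizer generators = n - k
= 55 - 13
= 42

42


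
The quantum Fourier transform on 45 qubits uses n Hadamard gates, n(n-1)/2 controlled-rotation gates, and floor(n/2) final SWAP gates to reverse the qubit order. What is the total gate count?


Hadamard gates: 45
Controlled rotations: n*(n-1)/2 = 45*44/2 = 990
SWAP gates: floor(n/2) = floor(45/2) = 22
Total = 45 + 990 + 22
= 1057

1057


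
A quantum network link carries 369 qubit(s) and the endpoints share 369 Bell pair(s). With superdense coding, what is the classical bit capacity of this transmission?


Superdense coding allows 2 classical bits per shared entangled pair.
369 pair(s) -> 2 * 369 = 738 classical bits

738


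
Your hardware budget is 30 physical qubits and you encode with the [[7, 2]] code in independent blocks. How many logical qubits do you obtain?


Each code block uses 7 physical qubits for 2 logical qubit(s).
Number of complete blocks = floor(30 / 7) = 4
Logical qubits = 4 * 2
= 8

8


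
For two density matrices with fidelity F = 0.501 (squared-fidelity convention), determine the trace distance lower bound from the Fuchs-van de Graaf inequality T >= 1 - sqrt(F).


Fuchs-van de Graaf (squared-fidelity convention): 1 - sqrt(F) <= T <= sqrt(1 - F).
Lower bound: T >= 1 - sqrt(F)
sqrt(F) = sqrt(0.501) = 0.7078
T >= 1 - 0.7078
T >= 0.2922

0.2922


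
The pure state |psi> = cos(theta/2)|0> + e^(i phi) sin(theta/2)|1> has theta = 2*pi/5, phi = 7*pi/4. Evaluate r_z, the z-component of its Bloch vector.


theta = 1.2566, phi = 5.4978
r_z = cos(theta) = 0.3090

0.3090


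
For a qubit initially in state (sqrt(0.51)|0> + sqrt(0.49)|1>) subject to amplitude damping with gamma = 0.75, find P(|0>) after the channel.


For amplitude damping with parameter gamma on state sqrt(a)|0> + sqrt(b)|1>:
alpha^2 = 0.51, beta^2 = 0.49
P(|0>) = alpha^2 + gamma * beta^2
= 0.51 + 0.75 * 0.49
= 0.51 + 0.3675
= 0.8775

0.8775


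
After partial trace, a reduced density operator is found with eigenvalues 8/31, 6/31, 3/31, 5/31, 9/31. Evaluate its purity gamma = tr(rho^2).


tr(rho^2) = sum of eigenvalues squared
= (8/31)^2 + (6/31)^2 + (3/31)^2 + (5/31)^2 + (9/31)^2
= (64 + 36 + 9 + 25 + 81) / 961
= 215/961
= 0.2237

0.2237


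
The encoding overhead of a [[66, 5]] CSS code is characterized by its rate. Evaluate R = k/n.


Code rate R = k/n
= 5/66
= 0.0758

0.0758


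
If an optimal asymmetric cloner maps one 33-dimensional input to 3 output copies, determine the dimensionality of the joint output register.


Output space = H^(tensor 3) where dim(H) = 33
dim = 33^3
= 1089 (after 2 factors)
= 35937 (after 3 factors)
= 35937

35937


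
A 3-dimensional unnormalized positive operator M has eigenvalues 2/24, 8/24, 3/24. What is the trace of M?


tr(M) = sum of eigenvalues
= 2/24 + 8/24 + 3/24
= 13/24
= 0.5417

0.5417


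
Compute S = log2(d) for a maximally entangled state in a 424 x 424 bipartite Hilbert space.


For a maximally entangled state in d x d:
S = log2(d) = log2(424)
= 8.7279

8.7279


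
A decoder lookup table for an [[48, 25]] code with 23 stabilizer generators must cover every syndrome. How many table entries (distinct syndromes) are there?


Each stabilizer generator gives a binary (+1 or -1) measurement outcome.
With 23 independent generators:
Total syndromes = 2^23
= 8388608

8388608


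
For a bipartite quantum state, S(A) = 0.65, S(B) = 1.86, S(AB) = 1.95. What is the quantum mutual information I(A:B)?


I(A:B) = S(A) + S(B) - S(AB)
= 0.65 + 1.86 - 1.95
= 0.5600

0.5600


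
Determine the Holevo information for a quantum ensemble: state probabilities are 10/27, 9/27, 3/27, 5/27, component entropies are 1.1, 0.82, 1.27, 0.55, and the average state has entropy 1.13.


chi = S(rho) - sum_i p_i * S(rho_i)
Weighted entropy = 10/27 * 1.1 + 9/27 * 0.82 + 3/27 * 1.27 + 5/27 * 0.55
= 0.9237
chi = 1.13 - 0.9237
= 0.2063

0.2063


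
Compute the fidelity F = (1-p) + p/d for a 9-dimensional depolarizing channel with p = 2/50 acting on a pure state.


F = (1-p) + p/d
= (1 - 0.0400) + 0.0400/9
= 0.9600 + 0.0044
= 0.9644

0.9644


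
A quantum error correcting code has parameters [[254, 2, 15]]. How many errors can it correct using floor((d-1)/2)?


Code parameters: [[254, 2, 15]], distance d = 15.
Number of correctable errors = floor((d-1)/2)
= floor((15 - 1)/2)
= floor(14/2)
= 7

7


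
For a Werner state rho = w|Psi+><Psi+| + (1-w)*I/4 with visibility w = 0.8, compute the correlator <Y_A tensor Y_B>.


|Psi+> = (|01> + |10>)/sqrt(2)
For the pure Bell state, <Y_A Y_B> = +1 (Bell-state Pauli correlator).
The maximally-mixed part I/4 has tr(I/4 * P tensor P) = 0 for any traceless Pauli P.
So <Y_A Y_B>_rho = w * (+1) + (1 - w) * 0
= 0.8 * (+1)
= 0.8000

0.8000


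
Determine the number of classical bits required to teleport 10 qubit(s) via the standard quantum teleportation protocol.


Quantum teleportation requires 2 classical bits per qubit teleported.
10 qubit(s) -> 2 * 10 = 20 classical bits

20


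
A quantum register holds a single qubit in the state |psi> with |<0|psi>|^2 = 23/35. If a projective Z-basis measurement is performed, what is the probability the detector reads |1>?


|alpha|^2 = 23/35 = 0.6571
|beta|^2 = 1 - 23/35 = 12/35 = 0.3429
P(|1>) = |beta|^2 = 0.3429

0.3429


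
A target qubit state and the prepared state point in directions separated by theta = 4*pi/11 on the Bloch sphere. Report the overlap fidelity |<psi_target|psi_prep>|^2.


For states separated by angle theta on Bloch sphere:
F = cos^2(theta/2)
theta = 4*pi/11 = 1.1424
theta/2 = 0.5712
cos(theta/2) = 0.8413
F = 0.7077

0.7077


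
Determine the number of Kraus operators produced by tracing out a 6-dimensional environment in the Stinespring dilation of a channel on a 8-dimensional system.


Tracing out the environment in an orthonormal basis {|i>_E} gives Kraus operators K_i = <i|_E U |0>_E.
Number of Kraus operators = dim(H_env) = d_env
= 6

6


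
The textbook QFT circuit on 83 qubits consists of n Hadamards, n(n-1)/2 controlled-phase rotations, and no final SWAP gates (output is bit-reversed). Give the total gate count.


Hadamard gates: 83
Controlled rotations: n*(n-1)/2 = 83*82/2 = 3403
SWAP gates: 0 (omitted)
Total = 83 + 3403
= 3486

3486


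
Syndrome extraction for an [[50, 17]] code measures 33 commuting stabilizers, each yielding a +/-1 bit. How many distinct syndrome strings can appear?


Each stabilizer generator gives a binary (+1 or -1) measurement outcome.
With 33 independent generators:
Total syndromes = 2^33
= 8589934592

8589934592


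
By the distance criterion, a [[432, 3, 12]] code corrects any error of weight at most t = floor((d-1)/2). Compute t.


Code parameters: [[432, 3, 12]], distance d = 12.
Number of correctable errors = floor((d-1)/2)
= floor((12 - 1)/2)
= floor(11/2)
= 5

5


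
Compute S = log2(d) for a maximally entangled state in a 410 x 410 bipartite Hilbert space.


For a maximally entangled state in d x d:
S = log2(d) = log2(410)
= 8.6795

8.6795


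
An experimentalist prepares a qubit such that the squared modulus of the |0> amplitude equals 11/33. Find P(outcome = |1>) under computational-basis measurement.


|alpha|^2 = 11/33 = 0.3333
|beta|^2 = 1 - 11/33 = 22/33 = 0.6667
P(|1>) = |beta|^2 = 0.6667

0.6667


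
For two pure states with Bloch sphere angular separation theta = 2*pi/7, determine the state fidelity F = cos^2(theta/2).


For states separated by angle theta on Bloch sphere:
F = cos^2(theta/2)
theta = 2*pi/7 = 0.8976
theta/2 = 0.4488
cos(theta/2) = 0.9010
F = 0.8117

0.8117


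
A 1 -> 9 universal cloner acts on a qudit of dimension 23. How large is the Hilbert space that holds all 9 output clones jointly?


Output space = H^(tensor 9) where dim(H) = 23
dim = 23^9
= 529 (after 2 factors)
= 12167 (after 3 factors)
= 279841 (after 4 factors)
= 6436343 (after 5 factors)
= 148035889 (after 6 factors)
= 3404825447 (after 7 factors)
= 78310985281 (after 8 factors)
= 1801152661463 (after 9 factors)
= 1801152661463

1801152661463


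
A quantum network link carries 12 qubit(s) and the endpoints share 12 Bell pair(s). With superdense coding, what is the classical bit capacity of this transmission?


Superdense coding allows 2 classical bits per shared entangled pair.
12 pair(s) -> 2 * 12 = 24 classical bits

24


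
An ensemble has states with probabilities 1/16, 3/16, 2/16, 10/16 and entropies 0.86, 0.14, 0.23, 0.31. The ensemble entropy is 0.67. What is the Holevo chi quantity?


chi = S(rho) - sum_i p_i * S(rho_i)
Weighted entropy = 1/16 * 0.86 + 3/16 * 0.14 + 2/16 * 0.23 + 10/16 * 0.31
= 0.3025
chi = 0.67 - 0.3025
= 0.3675

0.3675


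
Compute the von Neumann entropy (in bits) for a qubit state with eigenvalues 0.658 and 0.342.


S = -p*log2(p) - (1-p)*log2(1-p)
p = 0.6580, 1-p = 0.3420
= -0.6580 * log2(0.6580) - 0.3420 * log2(0.3420)
= -(-0.3973) - (-0.5294)
= 0.9267

0.9267


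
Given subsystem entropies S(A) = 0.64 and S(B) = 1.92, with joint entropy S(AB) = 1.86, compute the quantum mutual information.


I(A:B) = S(A) + S(B) - S(AB)
= 0.64 + 1.92 - 1.86
= 0.7000

0.7000


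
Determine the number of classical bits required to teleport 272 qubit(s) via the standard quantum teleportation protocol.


Quantum teleportation requires 2 classical bits per qubit teleported.
272 qubit(s) -> 2 * 272 = 544 classical bits

544


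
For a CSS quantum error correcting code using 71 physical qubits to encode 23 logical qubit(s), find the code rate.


Code rate R = k/n
= 23/71
= 0.3239

0.3239


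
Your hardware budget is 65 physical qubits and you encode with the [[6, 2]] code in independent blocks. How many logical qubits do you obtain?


Each code block uses 6 physical qubits for 2 logical qubit(s).
Number of complete blocks = floor(65 / 6) = 10
Logical qubits = 10 * 2
= 20

20


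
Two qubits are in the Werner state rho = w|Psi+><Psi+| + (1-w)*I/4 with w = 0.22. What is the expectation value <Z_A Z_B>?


|Psi+> = (|01> + |10>)/sqrt(2)
For the pure Bell state, <Z_A Z_B> = -1 (Bell-state Pauli correlator).
The maximally-mixed part I/4 has tr(I/4 * P tensor P) = 0 for any traceless Pauli P.
So <Z_A Z_B>_rho = w * (-1) + (1 - w) * 0
= 0.22 * (-1)
= -0.2200

-0.2200


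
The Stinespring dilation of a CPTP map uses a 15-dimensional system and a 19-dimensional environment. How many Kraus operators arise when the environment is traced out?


Tracing out the environment in an orthonormal basis {|i>_E} gives Kraus operators K_i = <i|_E U |0>_E.
Number of Kraus operators = dim(H_env) = d_env
= 19

19


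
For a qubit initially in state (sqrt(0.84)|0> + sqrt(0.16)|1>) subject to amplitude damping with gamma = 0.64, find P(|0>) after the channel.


For amplitude damping with parameter gamma on state sqrt(a)|0> + sqrt(b)|1>:
alpha^2 = 0.84, beta^2 = 0.16
P(|0>) = alpha^2 + gamma * beta^2
= 0.84 + 0.64 * 0.16
= 0.84 + 0.1024
= 0.9424

0.9424


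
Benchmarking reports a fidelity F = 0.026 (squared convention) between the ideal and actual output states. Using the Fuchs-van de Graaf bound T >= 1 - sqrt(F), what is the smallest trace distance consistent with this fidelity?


Fuchs-van de Graaf (squared-fidelity convention): 1 - sqrt(F) <= T <= sqrt(1 - F).
Lower bound: T >= 1 - sqrt(F)
sqrt(F) = sqrt(0.026) = 0.1612
T >= 1 - 0.1612
T >= 0.8388

0.8388


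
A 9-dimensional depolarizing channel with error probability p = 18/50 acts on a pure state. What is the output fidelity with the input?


F = (1-p) + p/d
= (1 - 0.3600) + 0.3600/9
= 0.6400 + 0.0400
= 0.6800

0.6800


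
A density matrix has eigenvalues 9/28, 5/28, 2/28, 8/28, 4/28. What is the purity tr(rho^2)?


tr(rho^2) = sum of eigenvalues squared
= (9/28)^2 + (5/28)^2 + (2/28)^2 + (8/28)^2 + (4/28)^2
= (81 + 25 + 4 + 64 + 16) / 784
= 190/784
= 0.2423

0.2423


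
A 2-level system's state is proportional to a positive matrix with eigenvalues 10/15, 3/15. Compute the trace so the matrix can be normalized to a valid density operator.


tr(M) = sum of eigenvalues
= 10/15 + 3/15
= 13/15
= 0.8667

0.8667


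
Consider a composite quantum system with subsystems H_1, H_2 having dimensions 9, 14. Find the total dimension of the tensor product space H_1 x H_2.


dim(H_1 x H_2) = 9 * 14
= 126

126


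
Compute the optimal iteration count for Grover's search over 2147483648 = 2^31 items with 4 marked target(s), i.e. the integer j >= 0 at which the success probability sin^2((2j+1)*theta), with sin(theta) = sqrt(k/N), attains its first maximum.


After j Grover iterations the success probability is P(j) = sin^2((2j+1)*theta), where sin(theta) = sqrt(k/N).
N = 2^31 = 2147483648, k = 4
sin(theta) = sqrt(k/N) = 4.315837288e-05
theta = arcsin(sqrt(k/N)) = 4.315837289e-05 rad
P(j) reaches its first maximum when (2j+1)*theta is as close as possible to pi/2, i.e. j = round(pi/(4*theta) - 1/2).
pi/(4*theta) - 1/2 = 18197.5485
(For comparison, the common estimate pi/4 * sqrt(N/k) = 18198.0485; the exact maximiser is used here.)
Optimal iterations = 18198

18198


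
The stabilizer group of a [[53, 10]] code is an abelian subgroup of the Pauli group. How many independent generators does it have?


For an [[n,k]] stabilizer code:
Number of stabilizer generators = n - k
= 53 - 10
= 43

43


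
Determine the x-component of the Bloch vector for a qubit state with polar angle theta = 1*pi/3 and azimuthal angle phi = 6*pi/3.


theta = 1.0472, phi = 6.2832
r_x = sin(theta)*cos(phi) = 0.8660 * 1.0000
r_x = 0.8660

0.8660


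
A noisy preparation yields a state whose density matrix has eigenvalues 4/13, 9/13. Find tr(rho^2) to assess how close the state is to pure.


tr(rho^2) = sum of eigenvalues squared
= (4/13)^2 + (9/13)^2
= (16 + 81) / 169
= 97/169
= 0.5740

0.5740


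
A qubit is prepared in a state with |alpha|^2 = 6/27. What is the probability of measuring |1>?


|alpha|^2 = 6/27 = 0.2222
|beta|^2 = 1 - 6/27 = 21/27 = 0.7778
P(|1>) = |beta|^2 = 0.7778

0.7778


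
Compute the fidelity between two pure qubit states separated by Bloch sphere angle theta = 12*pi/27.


For states separated by angle theta on Bloch sphere:
F = cos^2(theta/2)
theta = 12*pi/27 = 1.3963
theta/2 = 0.6981
cos(theta/2) = 0.7660
F = 0.5868

0.5868


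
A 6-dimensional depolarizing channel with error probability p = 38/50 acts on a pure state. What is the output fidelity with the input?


F = (1-p) + p/d
= (1 - 0.7600) + 0.7600/6
= 0.2400 + 0.1267
= 0.3667

0.3667


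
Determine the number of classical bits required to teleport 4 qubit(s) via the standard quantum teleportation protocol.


Quantum teleportation requires 2 classical bits per qubit teleported.
4 qubit(s) -> 2 * 4 = 8 classical bits

8


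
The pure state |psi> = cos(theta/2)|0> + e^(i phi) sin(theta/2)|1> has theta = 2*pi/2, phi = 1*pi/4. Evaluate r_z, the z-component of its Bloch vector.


theta = 3.1416, phi = 0.7854
r_z = cos(theta) = -1.0000

-1.0000


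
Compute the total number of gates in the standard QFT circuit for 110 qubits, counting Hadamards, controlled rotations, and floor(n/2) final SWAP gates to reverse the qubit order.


Hadamard gates: 110
Controlled rotations: n*(n-1)/2 = 110*109/2 = 5995
SWAP gates: floor(n/2) = floor(110/2) = 55
Total = 110 + 5995 + 55
= 6160

6160


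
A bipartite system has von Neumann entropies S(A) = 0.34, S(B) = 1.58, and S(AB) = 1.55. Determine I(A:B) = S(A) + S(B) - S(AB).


I(A:B) = S(A) + S(B) - S(AB)
= 0.34 + 1.58 - 1.55
= 0.3700

0.3700


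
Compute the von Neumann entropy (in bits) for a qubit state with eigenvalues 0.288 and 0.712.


S = -p*log2(p) - (1-p)*log2(1-p)
p = 0.2880, 1-p = 0.7120
= -0.2880 * log2(0.2880) - 0.7120 * log2(0.7120)
= -(-0.5172) - (-0.3489)
= 0.8661

0.8661


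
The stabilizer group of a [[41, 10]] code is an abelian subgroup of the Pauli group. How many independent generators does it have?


For an [[n,k]] stabilizer code:
Number of stabilizer generators = n - k
= 41 - 10
= 31

31


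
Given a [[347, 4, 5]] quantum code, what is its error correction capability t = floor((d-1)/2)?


Code parameters: [[347, 4, 5]], distance d = 5.
Number of correctable errors = floor((d-1)/2)
= floor((5 - 1)/2)
= floor(4/2)
= 2

2
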